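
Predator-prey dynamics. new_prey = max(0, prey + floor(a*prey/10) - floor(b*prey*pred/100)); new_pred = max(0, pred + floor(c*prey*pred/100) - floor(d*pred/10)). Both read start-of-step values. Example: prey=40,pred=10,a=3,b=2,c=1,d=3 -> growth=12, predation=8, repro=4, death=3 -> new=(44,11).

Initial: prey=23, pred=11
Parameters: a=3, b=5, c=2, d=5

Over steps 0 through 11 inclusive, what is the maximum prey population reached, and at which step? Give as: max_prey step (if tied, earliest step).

Answer: 38 11

Derivation:
Step 1: prey: 23+6-12=17; pred: 11+5-5=11
Step 2: prey: 17+5-9=13; pred: 11+3-5=9
Step 3: prey: 13+3-5=11; pred: 9+2-4=7
Step 4: prey: 11+3-3=11; pred: 7+1-3=5
Step 5: prey: 11+3-2=12; pred: 5+1-2=4
Step 6: prey: 12+3-2=13; pred: 4+0-2=2
Step 7: prey: 13+3-1=15; pred: 2+0-1=1
Step 8: prey: 15+4-0=19; pred: 1+0-0=1
Step 9: prey: 19+5-0=24; pred: 1+0-0=1
Step 10: prey: 24+7-1=30; pred: 1+0-0=1
Step 11: prey: 30+9-1=38; pred: 1+0-0=1
Max prey = 38 at step 11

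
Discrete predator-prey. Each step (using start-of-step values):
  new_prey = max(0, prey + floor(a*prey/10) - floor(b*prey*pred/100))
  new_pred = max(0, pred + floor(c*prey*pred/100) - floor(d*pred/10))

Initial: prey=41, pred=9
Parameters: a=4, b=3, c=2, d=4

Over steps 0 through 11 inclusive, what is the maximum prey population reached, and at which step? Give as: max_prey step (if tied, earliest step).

Answer: 47 2

Derivation:
Step 1: prey: 41+16-11=46; pred: 9+7-3=13
Step 2: prey: 46+18-17=47; pred: 13+11-5=19
Step 3: prey: 47+18-26=39; pred: 19+17-7=29
Step 4: prey: 39+15-33=21; pred: 29+22-11=40
Step 5: prey: 21+8-25=4; pred: 40+16-16=40
Step 6: prey: 4+1-4=1; pred: 40+3-16=27
Step 7: prey: 1+0-0=1; pred: 27+0-10=17
Step 8: prey: 1+0-0=1; pred: 17+0-6=11
Step 9: prey: 1+0-0=1; pred: 11+0-4=7
Step 10: prey: 1+0-0=1; pred: 7+0-2=5
Step 11: prey: 1+0-0=1; pred: 5+0-2=3
Max prey = 47 at step 2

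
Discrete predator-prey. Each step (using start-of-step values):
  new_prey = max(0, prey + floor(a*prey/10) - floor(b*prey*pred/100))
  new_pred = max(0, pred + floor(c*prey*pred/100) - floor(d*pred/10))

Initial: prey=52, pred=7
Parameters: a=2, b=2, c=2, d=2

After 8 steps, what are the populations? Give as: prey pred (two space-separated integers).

Step 1: prey: 52+10-7=55; pred: 7+7-1=13
Step 2: prey: 55+11-14=52; pred: 13+14-2=25
Step 3: prey: 52+10-26=36; pred: 25+26-5=46
Step 4: prey: 36+7-33=10; pred: 46+33-9=70
Step 5: prey: 10+2-14=0; pred: 70+14-14=70
Step 6: prey: 0+0-0=0; pred: 70+0-14=56
Step 7: prey: 0+0-0=0; pred: 56+0-11=45
Step 8: prey: 0+0-0=0; pred: 45+0-9=36

Answer: 0 36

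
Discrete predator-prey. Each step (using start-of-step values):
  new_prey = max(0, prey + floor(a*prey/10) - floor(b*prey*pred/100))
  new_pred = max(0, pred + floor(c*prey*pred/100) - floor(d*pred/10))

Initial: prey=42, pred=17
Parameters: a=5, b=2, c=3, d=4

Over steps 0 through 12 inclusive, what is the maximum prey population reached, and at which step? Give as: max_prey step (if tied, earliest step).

Answer: 49 1

Derivation:
Step 1: prey: 42+21-14=49; pred: 17+21-6=32
Step 2: prey: 49+24-31=42; pred: 32+47-12=67
Step 3: prey: 42+21-56=7; pred: 67+84-26=125
Step 4: prey: 7+3-17=0; pred: 125+26-50=101
Step 5: prey: 0+0-0=0; pred: 101+0-40=61
Step 6: prey: 0+0-0=0; pred: 61+0-24=37
Step 7: prey: 0+0-0=0; pred: 37+0-14=23
Step 8: prey: 0+0-0=0; pred: 23+0-9=14
Step 9: prey: 0+0-0=0; pred: 14+0-5=9
Step 10: prey: 0+0-0=0; pred: 9+0-3=6
Step 11: prey: 0+0-0=0; pred: 6+0-2=4
Step 12: prey: 0+0-0=0; pred: 4+0-1=3
Max prey = 49 at step 1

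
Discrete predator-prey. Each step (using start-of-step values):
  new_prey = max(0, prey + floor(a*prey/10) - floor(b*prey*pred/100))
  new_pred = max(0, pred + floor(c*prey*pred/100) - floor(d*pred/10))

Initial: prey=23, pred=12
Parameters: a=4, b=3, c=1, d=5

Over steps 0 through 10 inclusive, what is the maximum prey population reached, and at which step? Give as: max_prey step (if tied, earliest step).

Answer: 172 10

Derivation:
Step 1: prey: 23+9-8=24; pred: 12+2-6=8
Step 2: prey: 24+9-5=28; pred: 8+1-4=5
Step 3: prey: 28+11-4=35; pred: 5+1-2=4
Step 4: prey: 35+14-4=45; pred: 4+1-2=3
Step 5: prey: 45+18-4=59; pred: 3+1-1=3
Step 6: prey: 59+23-5=77; pred: 3+1-1=3
Step 7: prey: 77+30-6=101; pred: 3+2-1=4
Step 8: prey: 101+40-12=129; pred: 4+4-2=6
Step 9: prey: 129+51-23=157; pred: 6+7-3=10
Step 10: prey: 157+62-47=172; pred: 10+15-5=20
Max prey = 172 at step 10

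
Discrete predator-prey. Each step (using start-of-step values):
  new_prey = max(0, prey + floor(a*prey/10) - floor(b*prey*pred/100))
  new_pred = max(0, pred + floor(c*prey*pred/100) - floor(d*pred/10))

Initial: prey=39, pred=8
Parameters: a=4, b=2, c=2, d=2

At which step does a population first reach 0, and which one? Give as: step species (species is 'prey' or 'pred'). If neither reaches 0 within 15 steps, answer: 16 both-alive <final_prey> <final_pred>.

Answer: 5 prey

Derivation:
Step 1: prey: 39+15-6=48; pred: 8+6-1=13
Step 2: prey: 48+19-12=55; pred: 13+12-2=23
Step 3: prey: 55+22-25=52; pred: 23+25-4=44
Step 4: prey: 52+20-45=27; pred: 44+45-8=81
Step 5: prey: 27+10-43=0; pred: 81+43-16=108
First extinction: prey at step 5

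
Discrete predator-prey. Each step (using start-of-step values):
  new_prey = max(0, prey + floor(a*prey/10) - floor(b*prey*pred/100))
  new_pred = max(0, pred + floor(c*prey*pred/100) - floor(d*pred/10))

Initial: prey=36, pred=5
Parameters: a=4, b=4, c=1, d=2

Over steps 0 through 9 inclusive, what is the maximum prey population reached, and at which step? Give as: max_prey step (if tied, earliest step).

Answer: 65 4

Derivation:
Step 1: prey: 36+14-7=43; pred: 5+1-1=5
Step 2: prey: 43+17-8=52; pred: 5+2-1=6
Step 3: prey: 52+20-12=60; pred: 6+3-1=8
Step 4: prey: 60+24-19=65; pred: 8+4-1=11
Step 5: prey: 65+26-28=63; pred: 11+7-2=16
Step 6: prey: 63+25-40=48; pred: 16+10-3=23
Step 7: prey: 48+19-44=23; pred: 23+11-4=30
Step 8: prey: 23+9-27=5; pred: 30+6-6=30
Step 9: prey: 5+2-6=1; pred: 30+1-6=25
Max prey = 65 at step 4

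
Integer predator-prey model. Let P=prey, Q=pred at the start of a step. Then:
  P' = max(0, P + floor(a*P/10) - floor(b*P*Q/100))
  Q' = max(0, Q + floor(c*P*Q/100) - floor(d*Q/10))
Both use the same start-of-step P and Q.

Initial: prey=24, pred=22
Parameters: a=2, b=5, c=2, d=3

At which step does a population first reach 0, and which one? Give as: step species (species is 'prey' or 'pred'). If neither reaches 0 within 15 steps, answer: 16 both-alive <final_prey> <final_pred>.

Answer: 2 prey

Derivation:
Step 1: prey: 24+4-26=2; pred: 22+10-6=26
Step 2: prey: 2+0-2=0; pred: 26+1-7=20
First extinction: prey at step 2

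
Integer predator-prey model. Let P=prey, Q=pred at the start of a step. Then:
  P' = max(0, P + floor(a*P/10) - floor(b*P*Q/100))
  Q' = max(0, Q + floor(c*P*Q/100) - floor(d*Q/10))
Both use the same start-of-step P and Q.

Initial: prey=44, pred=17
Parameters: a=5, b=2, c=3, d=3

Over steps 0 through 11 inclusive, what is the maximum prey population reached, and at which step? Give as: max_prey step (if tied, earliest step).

Step 1: prey: 44+22-14=52; pred: 17+22-5=34
Step 2: prey: 52+26-35=43; pred: 34+53-10=77
Step 3: prey: 43+21-66=0; pred: 77+99-23=153
Step 4: prey: 0+0-0=0; pred: 153+0-45=108
Step 5: prey: 0+0-0=0; pred: 108+0-32=76
Step 6: prey: 0+0-0=0; pred: 76+0-22=54
Step 7: prey: 0+0-0=0; pred: 54+0-16=38
Step 8: prey: 0+0-0=0; pred: 38+0-11=27
Step 9: prey: 0+0-0=0; pred: 27+0-8=19
Step 10: prey: 0+0-0=0; pred: 19+0-5=14
Step 11: prey: 0+0-0=0; pred: 14+0-4=10
Max prey = 52 at step 1

Answer: 52 1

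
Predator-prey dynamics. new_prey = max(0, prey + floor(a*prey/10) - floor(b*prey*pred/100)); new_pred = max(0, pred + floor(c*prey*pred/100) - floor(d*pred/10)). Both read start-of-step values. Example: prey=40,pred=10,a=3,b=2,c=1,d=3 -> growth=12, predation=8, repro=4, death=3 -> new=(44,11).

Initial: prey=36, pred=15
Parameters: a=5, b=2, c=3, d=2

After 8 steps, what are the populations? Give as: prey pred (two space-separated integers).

Step 1: prey: 36+18-10=44; pred: 15+16-3=28
Step 2: prey: 44+22-24=42; pred: 28+36-5=59
Step 3: prey: 42+21-49=14; pred: 59+74-11=122
Step 4: prey: 14+7-34=0; pred: 122+51-24=149
Step 5: prey: 0+0-0=0; pred: 149+0-29=120
Step 6: prey: 0+0-0=0; pred: 120+0-24=96
Step 7: prey: 0+0-0=0; pred: 96+0-19=77
Step 8: prey: 0+0-0=0; pred: 77+0-15=62

Answer: 0 62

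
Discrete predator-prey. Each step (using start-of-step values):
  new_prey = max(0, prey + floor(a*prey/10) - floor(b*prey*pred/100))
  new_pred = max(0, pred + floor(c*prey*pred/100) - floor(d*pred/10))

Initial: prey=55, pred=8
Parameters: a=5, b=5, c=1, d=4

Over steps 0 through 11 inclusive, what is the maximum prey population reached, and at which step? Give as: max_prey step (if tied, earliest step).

Answer: 63 2

Derivation:
Step 1: prey: 55+27-22=60; pred: 8+4-3=9
Step 2: prey: 60+30-27=63; pred: 9+5-3=11
Step 3: prey: 63+31-34=60; pred: 11+6-4=13
Step 4: prey: 60+30-39=51; pred: 13+7-5=15
Step 5: prey: 51+25-38=38; pred: 15+7-6=16
Step 6: prey: 38+19-30=27; pred: 16+6-6=16
Step 7: prey: 27+13-21=19; pred: 16+4-6=14
Step 8: prey: 19+9-13=15; pred: 14+2-5=11
Step 9: prey: 15+7-8=14; pred: 11+1-4=8
Step 10: prey: 14+7-5=16; pred: 8+1-3=6
Step 11: prey: 16+8-4=20; pred: 6+0-2=4
Max prey = 63 at step 2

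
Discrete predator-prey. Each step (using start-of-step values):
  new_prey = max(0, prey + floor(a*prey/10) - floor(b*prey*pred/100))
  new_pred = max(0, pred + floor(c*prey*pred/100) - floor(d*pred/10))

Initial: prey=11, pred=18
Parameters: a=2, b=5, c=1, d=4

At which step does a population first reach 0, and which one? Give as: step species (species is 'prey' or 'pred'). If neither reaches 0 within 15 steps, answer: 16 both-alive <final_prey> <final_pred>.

Step 1: prey: 11+2-9=4; pred: 18+1-7=12
Step 2: prey: 4+0-2=2; pred: 12+0-4=8
Step 3: prey: 2+0-0=2; pred: 8+0-3=5
Step 4: prey: 2+0-0=2; pred: 5+0-2=3
Step 5: prey: 2+0-0=2; pred: 3+0-1=2
Step 6: prey: 2+0-0=2; pred: 2+0-0=2
Steps 7-15: state stable at prey=2, pred=2 (no change)
No extinction within 15 steps

Answer: 16 both-alive 2 2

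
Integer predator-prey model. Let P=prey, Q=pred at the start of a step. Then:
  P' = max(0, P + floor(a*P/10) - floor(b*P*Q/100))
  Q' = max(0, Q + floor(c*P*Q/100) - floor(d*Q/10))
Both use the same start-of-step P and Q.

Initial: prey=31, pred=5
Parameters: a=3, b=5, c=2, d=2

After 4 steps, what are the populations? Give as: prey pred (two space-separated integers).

Answer: 15 19

Derivation:
Step 1: prey: 31+9-7=33; pred: 5+3-1=7
Step 2: prey: 33+9-11=31; pred: 7+4-1=10
Step 3: prey: 31+9-15=25; pred: 10+6-2=14
Step 4: prey: 25+7-17=15; pred: 14+7-2=19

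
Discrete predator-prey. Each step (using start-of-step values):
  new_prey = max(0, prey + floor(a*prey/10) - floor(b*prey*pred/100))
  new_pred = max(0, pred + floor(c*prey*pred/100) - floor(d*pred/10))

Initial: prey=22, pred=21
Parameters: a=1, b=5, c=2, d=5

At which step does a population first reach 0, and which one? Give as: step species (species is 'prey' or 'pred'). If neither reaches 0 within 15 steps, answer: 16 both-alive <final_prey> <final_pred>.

Step 1: prey: 22+2-23=1; pred: 21+9-10=20
Step 2: prey: 1+0-1=0; pred: 20+0-10=10
First extinction: prey at step 2

Answer: 2 prey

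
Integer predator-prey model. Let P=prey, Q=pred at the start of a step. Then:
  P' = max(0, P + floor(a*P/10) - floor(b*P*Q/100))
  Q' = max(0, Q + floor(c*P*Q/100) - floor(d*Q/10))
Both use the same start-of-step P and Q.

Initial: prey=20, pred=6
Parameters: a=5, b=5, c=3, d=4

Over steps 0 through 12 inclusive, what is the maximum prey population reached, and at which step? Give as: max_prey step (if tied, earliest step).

Step 1: prey: 20+10-6=24; pred: 6+3-2=7
Step 2: prey: 24+12-8=28; pred: 7+5-2=10
Step 3: prey: 28+14-14=28; pred: 10+8-4=14
Step 4: prey: 28+14-19=23; pred: 14+11-5=20
Step 5: prey: 23+11-23=11; pred: 20+13-8=25
Step 6: prey: 11+5-13=3; pred: 25+8-10=23
Step 7: prey: 3+1-3=1; pred: 23+2-9=16
Step 8: prey: 1+0-0=1; pred: 16+0-6=10
Step 9: prey: 1+0-0=1; pred: 10+0-4=6
Step 10: prey: 1+0-0=1; pred: 6+0-2=4
Step 11: prey: 1+0-0=1; pred: 4+0-1=3
Step 12: prey: 1+0-0=1; pred: 3+0-1=2
Max prey = 28 at step 2

Answer: 28 2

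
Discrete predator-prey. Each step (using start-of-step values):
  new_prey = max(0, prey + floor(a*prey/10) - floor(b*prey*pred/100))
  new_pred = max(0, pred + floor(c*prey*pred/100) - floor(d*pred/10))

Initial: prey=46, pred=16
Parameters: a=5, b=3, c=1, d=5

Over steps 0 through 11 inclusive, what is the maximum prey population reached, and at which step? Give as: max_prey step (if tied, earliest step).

Step 1: prey: 46+23-22=47; pred: 16+7-8=15
Step 2: prey: 47+23-21=49; pred: 15+7-7=15
Step 3: prey: 49+24-22=51; pred: 15+7-7=15
Step 4: prey: 51+25-22=54; pred: 15+7-7=15
Step 5: prey: 54+27-24=57; pred: 15+8-7=16
Step 6: prey: 57+28-27=58; pred: 16+9-8=17
Step 7: prey: 58+29-29=58; pred: 17+9-8=18
Step 8: prey: 58+29-31=56; pred: 18+10-9=19
Step 9: prey: 56+28-31=53; pred: 19+10-9=20
Step 10: prey: 53+26-31=48; pred: 20+10-10=20
Step 11: prey: 48+24-28=44; pred: 20+9-10=19
Max prey = 58 at step 6

Answer: 58 6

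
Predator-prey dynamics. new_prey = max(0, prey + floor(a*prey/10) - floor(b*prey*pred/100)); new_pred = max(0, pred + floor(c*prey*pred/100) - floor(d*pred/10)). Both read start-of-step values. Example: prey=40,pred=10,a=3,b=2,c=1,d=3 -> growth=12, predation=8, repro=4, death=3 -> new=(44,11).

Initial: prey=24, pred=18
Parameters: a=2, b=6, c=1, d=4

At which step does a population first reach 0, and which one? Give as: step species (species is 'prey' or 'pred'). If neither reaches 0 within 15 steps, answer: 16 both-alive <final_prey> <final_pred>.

Answer: 16 both-alive 1 2

Derivation:
Step 1: prey: 24+4-25=3; pred: 18+4-7=15
Step 2: prey: 3+0-2=1; pred: 15+0-6=9
Step 3: prey: 1+0-0=1; pred: 9+0-3=6
Step 4: prey: 1+0-0=1; pred: 6+0-2=4
Step 5: prey: 1+0-0=1; pred: 4+0-1=3
Step 6: prey: 1+0-0=1; pred: 3+0-1=2
Step 7: prey: 1+0-0=1; pred: 2+0-0=2
Steps 8-15: state stable at prey=1, pred=2 (no change)
No extinction within 15 steps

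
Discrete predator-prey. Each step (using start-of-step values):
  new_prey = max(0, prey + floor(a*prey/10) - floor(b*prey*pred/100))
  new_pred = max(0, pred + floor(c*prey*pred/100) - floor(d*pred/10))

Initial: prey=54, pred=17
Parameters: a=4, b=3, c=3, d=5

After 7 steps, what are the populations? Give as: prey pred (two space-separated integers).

Step 1: prey: 54+21-27=48; pred: 17+27-8=36
Step 2: prey: 48+19-51=16; pred: 36+51-18=69
Step 3: prey: 16+6-33=0; pred: 69+33-34=68
Step 4: prey: 0+0-0=0; pred: 68+0-34=34
Step 5: prey: 0+0-0=0; pred: 34+0-17=17
Step 6: prey: 0+0-0=0; pred: 17+0-8=9
Step 7: prey: 0+0-0=0; pred: 9+0-4=5

Answer: 0 5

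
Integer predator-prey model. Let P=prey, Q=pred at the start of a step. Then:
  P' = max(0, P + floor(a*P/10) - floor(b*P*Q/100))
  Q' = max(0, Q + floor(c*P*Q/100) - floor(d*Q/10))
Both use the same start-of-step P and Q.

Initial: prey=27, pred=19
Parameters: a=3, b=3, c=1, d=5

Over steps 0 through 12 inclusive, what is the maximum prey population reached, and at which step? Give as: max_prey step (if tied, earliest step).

Answer: 111 12

Derivation:
Step 1: prey: 27+8-15=20; pred: 19+5-9=15
Step 2: prey: 20+6-9=17; pred: 15+3-7=11
Step 3: prey: 17+5-5=17; pred: 11+1-5=7
Step 4: prey: 17+5-3=19; pred: 7+1-3=5
Step 5: prey: 19+5-2=22; pred: 5+0-2=3
Step 6: prey: 22+6-1=27; pred: 3+0-1=2
Step 7: prey: 27+8-1=34; pred: 2+0-1=1
Step 8: prey: 34+10-1=43; pred: 1+0-0=1
Step 9: prey: 43+12-1=54; pred: 1+0-0=1
Step 10: prey: 54+16-1=69; pred: 1+0-0=1
Step 11: prey: 69+20-2=87; pred: 1+0-0=1
Step 12: prey: 87+26-2=111; pred: 1+0-0=1
Max prey = 111 at step 12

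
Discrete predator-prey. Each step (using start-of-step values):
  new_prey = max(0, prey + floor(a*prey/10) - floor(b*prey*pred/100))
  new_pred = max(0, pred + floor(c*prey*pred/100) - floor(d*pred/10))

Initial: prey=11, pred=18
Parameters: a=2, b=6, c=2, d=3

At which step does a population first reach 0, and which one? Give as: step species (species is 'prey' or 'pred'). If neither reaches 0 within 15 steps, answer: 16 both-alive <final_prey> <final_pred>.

Step 1: prey: 11+2-11=2; pred: 18+3-5=16
Step 2: prey: 2+0-1=1; pred: 16+0-4=12
Step 3: prey: 1+0-0=1; pred: 12+0-3=9
Step 4: prey: 1+0-0=1; pred: 9+0-2=7
Step 5: prey: 1+0-0=1; pred: 7+0-2=5
Step 6: prey: 1+0-0=1; pred: 5+0-1=4
Step 7: prey: 1+0-0=1; pred: 4+0-1=3
Step 8: prey: 1+0-0=1; pred: 3+0-0=3
Steps 9-15: state stable at prey=1, pred=3 (no change)
No extinction within 15 steps

Answer: 16 both-alive 1 3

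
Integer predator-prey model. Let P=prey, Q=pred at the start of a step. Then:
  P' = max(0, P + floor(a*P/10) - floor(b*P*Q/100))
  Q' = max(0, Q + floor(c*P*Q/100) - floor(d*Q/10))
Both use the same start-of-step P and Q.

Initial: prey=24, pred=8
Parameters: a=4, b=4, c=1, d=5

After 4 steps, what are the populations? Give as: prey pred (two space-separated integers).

Step 1: prey: 24+9-7=26; pred: 8+1-4=5
Step 2: prey: 26+10-5=31; pred: 5+1-2=4
Step 3: prey: 31+12-4=39; pred: 4+1-2=3
Step 4: prey: 39+15-4=50; pred: 3+1-1=3

Answer: 50 3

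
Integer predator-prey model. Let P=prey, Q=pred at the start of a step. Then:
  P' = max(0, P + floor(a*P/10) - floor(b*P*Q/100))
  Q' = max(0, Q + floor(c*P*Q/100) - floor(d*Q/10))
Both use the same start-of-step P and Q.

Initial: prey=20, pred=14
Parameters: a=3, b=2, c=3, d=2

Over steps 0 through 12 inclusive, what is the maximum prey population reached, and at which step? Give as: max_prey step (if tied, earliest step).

Answer: 21 1

Derivation:
Step 1: prey: 20+6-5=21; pred: 14+8-2=20
Step 2: prey: 21+6-8=19; pred: 20+12-4=28
Step 3: prey: 19+5-10=14; pred: 28+15-5=38
Step 4: prey: 14+4-10=8; pred: 38+15-7=46
Step 5: prey: 8+2-7=3; pred: 46+11-9=48
Step 6: prey: 3+0-2=1; pred: 48+4-9=43
Step 7: prey: 1+0-0=1; pred: 43+1-8=36
Step 8: prey: 1+0-0=1; pred: 36+1-7=30
Step 9: prey: 1+0-0=1; pred: 30+0-6=24
Step 10: prey: 1+0-0=1; pred: 24+0-4=20
Step 11: prey: 1+0-0=1; pred: 20+0-4=16
Step 12: prey: 1+0-0=1; pred: 16+0-3=13
Max prey = 21 at step 1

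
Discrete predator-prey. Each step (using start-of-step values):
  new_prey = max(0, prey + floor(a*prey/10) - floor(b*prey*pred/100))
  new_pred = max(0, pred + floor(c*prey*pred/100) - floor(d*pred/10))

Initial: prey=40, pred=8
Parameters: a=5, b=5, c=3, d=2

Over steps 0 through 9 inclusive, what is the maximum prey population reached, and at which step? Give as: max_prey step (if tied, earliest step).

Answer: 44 1

Derivation:
Step 1: prey: 40+20-16=44; pred: 8+9-1=16
Step 2: prey: 44+22-35=31; pred: 16+21-3=34
Step 3: prey: 31+15-52=0; pred: 34+31-6=59
Step 4: prey: 0+0-0=0; pred: 59+0-11=48
Step 5: prey: 0+0-0=0; pred: 48+0-9=39
Step 6: prey: 0+0-0=0; pred: 39+0-7=32
Step 7: prey: 0+0-0=0; pred: 32+0-6=26
Step 8: prey: 0+0-0=0; pred: 26+0-5=21
Step 9: prey: 0+0-0=0; pred: 21+0-4=17
Max prey = 44 at step 1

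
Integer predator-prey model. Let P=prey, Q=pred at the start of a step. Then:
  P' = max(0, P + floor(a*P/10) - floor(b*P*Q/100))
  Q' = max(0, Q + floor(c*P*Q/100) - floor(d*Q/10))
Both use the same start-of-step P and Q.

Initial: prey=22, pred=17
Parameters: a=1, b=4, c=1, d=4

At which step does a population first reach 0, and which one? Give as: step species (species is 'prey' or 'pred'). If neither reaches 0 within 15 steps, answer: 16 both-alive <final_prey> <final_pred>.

Step 1: prey: 22+2-14=10; pred: 17+3-6=14
Step 2: prey: 10+1-5=6; pred: 14+1-5=10
Step 3: prey: 6+0-2=4; pred: 10+0-4=6
Step 4: prey: 4+0-0=4; pred: 6+0-2=4
Step 5: prey: 4+0-0=4; pred: 4+0-1=3
Step 6: prey: 4+0-0=4; pred: 3+0-1=2
Step 7: prey: 4+0-0=4; pred: 2+0-0=2
Steps 8-15: state stable at prey=4, pred=2 (no change)
No extinction within 15 steps

Answer: 16 both-alive 4 2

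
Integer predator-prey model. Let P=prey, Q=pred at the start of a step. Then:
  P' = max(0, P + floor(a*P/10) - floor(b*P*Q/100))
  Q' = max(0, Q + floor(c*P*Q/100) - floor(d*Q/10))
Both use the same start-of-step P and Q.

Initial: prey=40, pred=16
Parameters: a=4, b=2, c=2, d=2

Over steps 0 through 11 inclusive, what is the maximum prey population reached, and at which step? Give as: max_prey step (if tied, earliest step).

Step 1: prey: 40+16-12=44; pred: 16+12-3=25
Step 2: prey: 44+17-22=39; pred: 25+22-5=42
Step 3: prey: 39+15-32=22; pred: 42+32-8=66
Step 4: prey: 22+8-29=1; pred: 66+29-13=82
Step 5: prey: 1+0-1=0; pred: 82+1-16=67
Step 6: prey: 0+0-0=0; pred: 67+0-13=54
Step 7: prey: 0+0-0=0; pred: 54+0-10=44
Step 8: prey: 0+0-0=0; pred: 44+0-8=36
Step 9: prey: 0+0-0=0; pred: 36+0-7=29
Step 10: prey: 0+0-0=0; pred: 29+0-5=24
Step 11: prey: 0+0-0=0; pred: 24+0-4=20
Max prey = 44 at step 1

Answer: 44 1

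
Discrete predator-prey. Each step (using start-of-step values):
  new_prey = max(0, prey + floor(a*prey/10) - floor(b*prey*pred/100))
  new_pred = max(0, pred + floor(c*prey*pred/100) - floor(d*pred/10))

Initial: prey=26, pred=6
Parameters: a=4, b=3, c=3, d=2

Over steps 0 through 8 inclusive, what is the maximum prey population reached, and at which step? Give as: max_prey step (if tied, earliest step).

Step 1: prey: 26+10-4=32; pred: 6+4-1=9
Step 2: prey: 32+12-8=36; pred: 9+8-1=16
Step 3: prey: 36+14-17=33; pred: 16+17-3=30
Step 4: prey: 33+13-29=17; pred: 30+29-6=53
Step 5: prey: 17+6-27=0; pred: 53+27-10=70
Step 6: prey: 0+0-0=0; pred: 70+0-14=56
Step 7: prey: 0+0-0=0; pred: 56+0-11=45
Step 8: prey: 0+0-0=0; pred: 45+0-9=36
Max prey = 36 at step 2

Answer: 36 2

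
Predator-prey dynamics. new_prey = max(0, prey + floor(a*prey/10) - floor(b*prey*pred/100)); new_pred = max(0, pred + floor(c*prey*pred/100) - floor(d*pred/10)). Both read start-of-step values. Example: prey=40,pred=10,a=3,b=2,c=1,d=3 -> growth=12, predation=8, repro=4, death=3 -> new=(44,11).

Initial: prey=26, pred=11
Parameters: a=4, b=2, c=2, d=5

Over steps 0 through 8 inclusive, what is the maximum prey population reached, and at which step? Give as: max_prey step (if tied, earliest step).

Answer: 49 5

Derivation:
Step 1: prey: 26+10-5=31; pred: 11+5-5=11
Step 2: prey: 31+12-6=37; pred: 11+6-5=12
Step 3: prey: 37+14-8=43; pred: 12+8-6=14
Step 4: prey: 43+17-12=48; pred: 14+12-7=19
Step 5: prey: 48+19-18=49; pred: 19+18-9=28
Step 6: prey: 49+19-27=41; pred: 28+27-14=41
Step 7: prey: 41+16-33=24; pred: 41+33-20=54
Step 8: prey: 24+9-25=8; pred: 54+25-27=52
Max prey = 49 at step 5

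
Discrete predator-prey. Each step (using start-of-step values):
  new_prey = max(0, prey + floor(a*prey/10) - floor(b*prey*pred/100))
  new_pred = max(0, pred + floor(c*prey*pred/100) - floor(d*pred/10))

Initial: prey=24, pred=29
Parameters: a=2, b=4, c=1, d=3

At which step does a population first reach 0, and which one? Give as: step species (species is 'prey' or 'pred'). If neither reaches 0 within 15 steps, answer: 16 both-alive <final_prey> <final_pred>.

Answer: 2 prey

Derivation:
Step 1: prey: 24+4-27=1; pred: 29+6-8=27
Step 2: prey: 1+0-1=0; pred: 27+0-8=19
First extinction: prey at step 2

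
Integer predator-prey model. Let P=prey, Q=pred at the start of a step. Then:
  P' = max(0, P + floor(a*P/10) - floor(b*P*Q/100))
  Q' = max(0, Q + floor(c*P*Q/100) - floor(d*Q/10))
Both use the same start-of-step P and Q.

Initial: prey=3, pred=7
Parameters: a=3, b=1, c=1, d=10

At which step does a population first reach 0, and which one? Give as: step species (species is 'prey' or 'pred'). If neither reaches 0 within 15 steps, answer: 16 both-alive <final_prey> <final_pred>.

Step 1: prey: 3+0-0=3; pred: 7+0-7=0
First extinction: pred at step 1

Answer: 1 pred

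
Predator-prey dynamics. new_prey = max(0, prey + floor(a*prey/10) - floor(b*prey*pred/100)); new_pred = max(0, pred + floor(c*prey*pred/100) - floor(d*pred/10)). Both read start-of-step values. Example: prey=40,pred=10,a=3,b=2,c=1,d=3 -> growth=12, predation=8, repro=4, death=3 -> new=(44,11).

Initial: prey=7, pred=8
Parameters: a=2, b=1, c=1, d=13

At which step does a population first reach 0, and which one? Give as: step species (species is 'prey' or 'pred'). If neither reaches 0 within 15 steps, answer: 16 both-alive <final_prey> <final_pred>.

Answer: 1 pred

Derivation:
Step 1: prey: 7+1-0=8; pred: 8+0-10=0
First extinction: pred at step 1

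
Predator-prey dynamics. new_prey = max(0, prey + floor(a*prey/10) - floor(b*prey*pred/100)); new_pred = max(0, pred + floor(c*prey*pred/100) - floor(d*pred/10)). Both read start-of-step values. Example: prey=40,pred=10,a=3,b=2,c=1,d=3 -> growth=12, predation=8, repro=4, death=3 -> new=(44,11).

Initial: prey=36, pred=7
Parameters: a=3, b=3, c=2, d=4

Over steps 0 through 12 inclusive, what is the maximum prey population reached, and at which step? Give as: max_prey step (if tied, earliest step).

Answer: 39 1

Derivation:
Step 1: prey: 36+10-7=39; pred: 7+5-2=10
Step 2: prey: 39+11-11=39; pred: 10+7-4=13
Step 3: prey: 39+11-15=35; pred: 13+10-5=18
Step 4: prey: 35+10-18=27; pred: 18+12-7=23
Step 5: prey: 27+8-18=17; pred: 23+12-9=26
Step 6: prey: 17+5-13=9; pred: 26+8-10=24
Step 7: prey: 9+2-6=5; pred: 24+4-9=19
Step 8: prey: 5+1-2=4; pred: 19+1-7=13
Step 9: prey: 4+1-1=4; pred: 13+1-5=9
Step 10: prey: 4+1-1=4; pred: 9+0-3=6
Step 11: prey: 4+1-0=5; pred: 6+0-2=4
Step 12: prey: 5+1-0=6; pred: 4+0-1=3
Max prey = 39 at step 1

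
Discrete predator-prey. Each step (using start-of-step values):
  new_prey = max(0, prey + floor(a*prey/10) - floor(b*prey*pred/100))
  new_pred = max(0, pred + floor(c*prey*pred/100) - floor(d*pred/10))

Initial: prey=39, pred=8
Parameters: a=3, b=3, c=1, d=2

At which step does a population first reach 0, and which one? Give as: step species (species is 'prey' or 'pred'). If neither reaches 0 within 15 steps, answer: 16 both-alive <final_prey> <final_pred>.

Step 1: prey: 39+11-9=41; pred: 8+3-1=10
Step 2: prey: 41+12-12=41; pred: 10+4-2=12
Step 3: prey: 41+12-14=39; pred: 12+4-2=14
Step 4: prey: 39+11-16=34; pred: 14+5-2=17
Step 5: prey: 34+10-17=27; pred: 17+5-3=19
Step 6: prey: 27+8-15=20; pred: 19+5-3=21
Step 7: prey: 20+6-12=14; pred: 21+4-4=21
Step 8: prey: 14+4-8=10; pred: 21+2-4=19
Step 9: prey: 10+3-5=8; pred: 19+1-3=17
Step 10: prey: 8+2-4=6; pred: 17+1-3=15
Step 11: prey: 6+1-2=5; pred: 15+0-3=12
Step 12: prey: 5+1-1=5; pred: 12+0-2=10
Step 13: prey: 5+1-1=5; pred: 10+0-2=8
Step 14: prey: 5+1-1=5; pred: 8+0-1=7
Step 15: prey: 5+1-1=5; pred: 7+0-1=6
No extinction within 15 steps

Answer: 16 both-alive 5 6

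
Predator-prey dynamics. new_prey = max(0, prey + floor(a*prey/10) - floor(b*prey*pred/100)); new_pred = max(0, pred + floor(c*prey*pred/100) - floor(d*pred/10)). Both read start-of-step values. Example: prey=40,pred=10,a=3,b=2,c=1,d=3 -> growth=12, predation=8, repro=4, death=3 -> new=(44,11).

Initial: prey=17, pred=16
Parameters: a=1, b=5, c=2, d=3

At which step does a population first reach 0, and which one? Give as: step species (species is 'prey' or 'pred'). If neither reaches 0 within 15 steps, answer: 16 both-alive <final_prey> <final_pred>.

Answer: 16 both-alive 1 3

Derivation:
Step 1: prey: 17+1-13=5; pred: 16+5-4=17
Step 2: prey: 5+0-4=1; pred: 17+1-5=13
Step 3: prey: 1+0-0=1; pred: 13+0-3=10
Step 4: prey: 1+0-0=1; pred: 10+0-3=7
Step 5: prey: 1+0-0=1; pred: 7+0-2=5
Step 6: prey: 1+0-0=1; pred: 5+0-1=4
Step 7: prey: 1+0-0=1; pred: 4+0-1=3
Step 8: prey: 1+0-0=1; pred: 3+0-0=3
Steps 9-15: state stable at prey=1, pred=3 (no change)
No extinction within 15 steps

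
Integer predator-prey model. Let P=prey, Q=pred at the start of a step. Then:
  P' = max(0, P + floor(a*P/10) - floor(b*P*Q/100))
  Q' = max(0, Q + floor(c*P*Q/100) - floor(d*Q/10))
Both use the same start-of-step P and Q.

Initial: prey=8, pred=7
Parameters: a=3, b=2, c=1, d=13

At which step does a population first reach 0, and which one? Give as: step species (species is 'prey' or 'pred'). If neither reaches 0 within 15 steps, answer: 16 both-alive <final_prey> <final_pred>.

Answer: 1 pred

Derivation:
Step 1: prey: 8+2-1=9; pred: 7+0-9=0
First extinction: pred at step 1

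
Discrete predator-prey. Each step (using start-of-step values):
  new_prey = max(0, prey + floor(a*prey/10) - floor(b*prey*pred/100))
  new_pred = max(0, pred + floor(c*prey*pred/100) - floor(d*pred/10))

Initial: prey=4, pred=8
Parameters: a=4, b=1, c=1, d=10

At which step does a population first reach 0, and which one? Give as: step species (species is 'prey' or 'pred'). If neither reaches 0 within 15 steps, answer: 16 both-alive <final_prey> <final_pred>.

Step 1: prey: 4+1-0=5; pred: 8+0-8=0
First extinction: pred at step 1

Answer: 1 pred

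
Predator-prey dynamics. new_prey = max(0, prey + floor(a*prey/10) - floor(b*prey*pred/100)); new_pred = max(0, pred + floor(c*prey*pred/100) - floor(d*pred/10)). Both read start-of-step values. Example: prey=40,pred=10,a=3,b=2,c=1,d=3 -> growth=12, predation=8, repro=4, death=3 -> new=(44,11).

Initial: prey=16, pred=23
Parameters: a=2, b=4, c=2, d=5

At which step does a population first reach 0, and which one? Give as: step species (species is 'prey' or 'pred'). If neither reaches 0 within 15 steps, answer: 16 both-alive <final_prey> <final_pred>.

Step 1: prey: 16+3-14=5; pred: 23+7-11=19
Step 2: prey: 5+1-3=3; pred: 19+1-9=11
Step 3: prey: 3+0-1=2; pred: 11+0-5=6
Step 4: prey: 2+0-0=2; pred: 6+0-3=3
Step 5: prey: 2+0-0=2; pred: 3+0-1=2
Step 6: prey: 2+0-0=2; pred: 2+0-1=1
Step 7: prey: 2+0-0=2; pred: 1+0-0=1
Steps 8-15: state stable at prey=2, pred=1 (no change)
No extinction within 15 steps

Answer: 16 both-alive 2 1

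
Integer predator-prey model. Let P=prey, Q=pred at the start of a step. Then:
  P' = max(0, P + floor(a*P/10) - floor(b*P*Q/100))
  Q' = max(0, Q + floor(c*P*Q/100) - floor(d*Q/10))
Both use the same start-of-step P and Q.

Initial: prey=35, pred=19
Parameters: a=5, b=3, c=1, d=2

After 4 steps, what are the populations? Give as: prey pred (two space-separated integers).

Answer: 14 27

Derivation:
Step 1: prey: 35+17-19=33; pred: 19+6-3=22
Step 2: prey: 33+16-21=28; pred: 22+7-4=25
Step 3: prey: 28+14-21=21; pred: 25+7-5=27
Step 4: prey: 21+10-17=14; pred: 27+5-5=27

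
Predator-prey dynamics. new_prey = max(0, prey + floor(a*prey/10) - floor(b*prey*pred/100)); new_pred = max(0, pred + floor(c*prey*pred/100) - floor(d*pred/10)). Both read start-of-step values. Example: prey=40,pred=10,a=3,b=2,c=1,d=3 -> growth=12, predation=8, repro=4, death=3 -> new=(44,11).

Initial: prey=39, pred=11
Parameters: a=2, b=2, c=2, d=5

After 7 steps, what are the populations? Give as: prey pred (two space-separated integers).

Step 1: prey: 39+7-8=38; pred: 11+8-5=14
Step 2: prey: 38+7-10=35; pred: 14+10-7=17
Step 3: prey: 35+7-11=31; pred: 17+11-8=20
Step 4: prey: 31+6-12=25; pred: 20+12-10=22
Step 5: prey: 25+5-11=19; pred: 22+11-11=22
Step 6: prey: 19+3-8=14; pred: 22+8-11=19
Step 7: prey: 14+2-5=11; pred: 19+5-9=15

Answer: 11 15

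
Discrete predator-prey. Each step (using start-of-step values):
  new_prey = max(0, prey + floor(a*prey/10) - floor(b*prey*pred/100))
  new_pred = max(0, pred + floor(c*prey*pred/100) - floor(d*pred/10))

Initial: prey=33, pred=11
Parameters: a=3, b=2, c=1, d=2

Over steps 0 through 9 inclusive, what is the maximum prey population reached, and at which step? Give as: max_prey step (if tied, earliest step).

Step 1: prey: 33+9-7=35; pred: 11+3-2=12
Step 2: prey: 35+10-8=37; pred: 12+4-2=14
Step 3: prey: 37+11-10=38; pred: 14+5-2=17
Step 4: prey: 38+11-12=37; pred: 17+6-3=20
Step 5: prey: 37+11-14=34; pred: 20+7-4=23
Step 6: prey: 34+10-15=29; pred: 23+7-4=26
Step 7: prey: 29+8-15=22; pred: 26+7-5=28
Step 8: prey: 22+6-12=16; pred: 28+6-5=29
Step 9: prey: 16+4-9=11; pred: 29+4-5=28
Max prey = 38 at step 3

Answer: 38 3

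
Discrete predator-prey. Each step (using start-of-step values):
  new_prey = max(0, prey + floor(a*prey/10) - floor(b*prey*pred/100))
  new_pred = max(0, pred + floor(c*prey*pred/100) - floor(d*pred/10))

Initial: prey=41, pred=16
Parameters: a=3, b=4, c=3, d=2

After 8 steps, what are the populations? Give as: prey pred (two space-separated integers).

Step 1: prey: 41+12-26=27; pred: 16+19-3=32
Step 2: prey: 27+8-34=1; pred: 32+25-6=51
Step 3: prey: 1+0-2=0; pred: 51+1-10=42
Step 4: prey: 0+0-0=0; pred: 42+0-8=34
Step 5: prey: 0+0-0=0; pred: 34+0-6=28
Step 6: prey: 0+0-0=0; pred: 28+0-5=23
Step 7: prey: 0+0-0=0; pred: 23+0-4=19
Step 8: prey: 0+0-0=0; pred: 19+0-3=16

Answer: 0 16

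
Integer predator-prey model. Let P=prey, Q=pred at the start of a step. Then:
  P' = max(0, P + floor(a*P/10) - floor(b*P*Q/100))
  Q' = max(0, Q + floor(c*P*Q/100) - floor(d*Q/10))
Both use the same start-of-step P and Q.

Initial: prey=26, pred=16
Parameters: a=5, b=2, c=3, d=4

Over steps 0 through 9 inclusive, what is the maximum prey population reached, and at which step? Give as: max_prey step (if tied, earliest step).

Answer: 33 2

Derivation:
Step 1: prey: 26+13-8=31; pred: 16+12-6=22
Step 2: prey: 31+15-13=33; pred: 22+20-8=34
Step 3: prey: 33+16-22=27; pred: 34+33-13=54
Step 4: prey: 27+13-29=11; pred: 54+43-21=76
Step 5: prey: 11+5-16=0; pred: 76+25-30=71
Step 6: prey: 0+0-0=0; pred: 71+0-28=43
Step 7: prey: 0+0-0=0; pred: 43+0-17=26
Step 8: prey: 0+0-0=0; pred: 26+0-10=16
Step 9: prey: 0+0-0=0; pred: 16+0-6=10
Max prey = 33 at step 2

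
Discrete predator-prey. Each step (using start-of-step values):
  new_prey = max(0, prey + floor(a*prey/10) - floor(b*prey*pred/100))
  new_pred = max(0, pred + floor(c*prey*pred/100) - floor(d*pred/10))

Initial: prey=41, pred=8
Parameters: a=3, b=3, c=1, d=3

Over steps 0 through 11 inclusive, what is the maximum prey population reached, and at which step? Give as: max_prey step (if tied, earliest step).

Step 1: prey: 41+12-9=44; pred: 8+3-2=9
Step 2: prey: 44+13-11=46; pred: 9+3-2=10
Step 3: prey: 46+13-13=46; pred: 10+4-3=11
Step 4: prey: 46+13-15=44; pred: 11+5-3=13
Step 5: prey: 44+13-17=40; pred: 13+5-3=15
Step 6: prey: 40+12-18=34; pred: 15+6-4=17
Step 7: prey: 34+10-17=27; pred: 17+5-5=17
Step 8: prey: 27+8-13=22; pred: 17+4-5=16
Step 9: prey: 22+6-10=18; pred: 16+3-4=15
Step 10: prey: 18+5-8=15; pred: 15+2-4=13
Step 11: prey: 15+4-5=14; pred: 13+1-3=11
Max prey = 46 at step 2

Answer: 46 2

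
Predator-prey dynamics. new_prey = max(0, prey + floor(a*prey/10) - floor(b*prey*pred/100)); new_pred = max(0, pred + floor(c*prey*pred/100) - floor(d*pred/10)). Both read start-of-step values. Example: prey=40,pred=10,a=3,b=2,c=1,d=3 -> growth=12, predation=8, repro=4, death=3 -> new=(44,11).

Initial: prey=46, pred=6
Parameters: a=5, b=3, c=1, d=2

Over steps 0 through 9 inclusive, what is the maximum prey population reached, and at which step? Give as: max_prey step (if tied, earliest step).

Step 1: prey: 46+23-8=61; pred: 6+2-1=7
Step 2: prey: 61+30-12=79; pred: 7+4-1=10
Step 3: prey: 79+39-23=95; pred: 10+7-2=15
Step 4: prey: 95+47-42=100; pred: 15+14-3=26
Step 5: prey: 100+50-78=72; pred: 26+26-5=47
Step 6: prey: 72+36-101=7; pred: 47+33-9=71
Step 7: prey: 7+3-14=0; pred: 71+4-14=61
Step 8: prey: 0+0-0=0; pred: 61+0-12=49
Step 9: prey: 0+0-0=0; pred: 49+0-9=40
Max prey = 100 at step 4

Answer: 100 4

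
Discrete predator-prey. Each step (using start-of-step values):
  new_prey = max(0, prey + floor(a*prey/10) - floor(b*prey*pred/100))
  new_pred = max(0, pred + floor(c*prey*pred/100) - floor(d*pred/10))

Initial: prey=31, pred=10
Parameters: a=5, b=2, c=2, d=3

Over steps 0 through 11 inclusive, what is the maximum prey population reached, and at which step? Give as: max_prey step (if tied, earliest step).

Answer: 55 3

Derivation:
Step 1: prey: 31+15-6=40; pred: 10+6-3=13
Step 2: prey: 40+20-10=50; pred: 13+10-3=20
Step 3: prey: 50+25-20=55; pred: 20+20-6=34
Step 4: prey: 55+27-37=45; pred: 34+37-10=61
Step 5: prey: 45+22-54=13; pred: 61+54-18=97
Step 6: prey: 13+6-25=0; pred: 97+25-29=93
Step 7: prey: 0+0-0=0; pred: 93+0-27=66
Step 8: prey: 0+0-0=0; pred: 66+0-19=47
Step 9: prey: 0+0-0=0; pred: 47+0-14=33
Step 10: prey: 0+0-0=0; pred: 33+0-9=24
Step 11: prey: 0+0-0=0; pred: 24+0-7=17
Max prey = 55 at step 3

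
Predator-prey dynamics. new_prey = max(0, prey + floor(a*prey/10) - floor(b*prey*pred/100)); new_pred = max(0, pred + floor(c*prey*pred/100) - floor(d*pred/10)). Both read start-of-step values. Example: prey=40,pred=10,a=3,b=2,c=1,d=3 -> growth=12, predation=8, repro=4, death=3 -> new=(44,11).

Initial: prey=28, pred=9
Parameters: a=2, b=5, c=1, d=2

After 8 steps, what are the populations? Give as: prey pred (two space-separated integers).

Step 1: prey: 28+5-12=21; pred: 9+2-1=10
Step 2: prey: 21+4-10=15; pred: 10+2-2=10
Step 3: prey: 15+3-7=11; pred: 10+1-2=9
Step 4: prey: 11+2-4=9; pred: 9+0-1=8
Step 5: prey: 9+1-3=7; pred: 8+0-1=7
Step 6: prey: 7+1-2=6; pred: 7+0-1=6
Step 7: prey: 6+1-1=6; pred: 6+0-1=5
Step 8: prey: 6+1-1=6; pred: 5+0-1=4

Answer: 6 4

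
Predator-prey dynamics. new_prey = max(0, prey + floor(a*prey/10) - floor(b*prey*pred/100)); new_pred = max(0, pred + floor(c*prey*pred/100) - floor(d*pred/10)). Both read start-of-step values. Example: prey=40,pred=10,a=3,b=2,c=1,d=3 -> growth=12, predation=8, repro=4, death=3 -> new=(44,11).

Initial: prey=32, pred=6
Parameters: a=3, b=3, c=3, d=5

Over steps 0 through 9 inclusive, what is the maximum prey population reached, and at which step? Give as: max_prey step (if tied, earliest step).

Answer: 38 2

Derivation:
Step 1: prey: 32+9-5=36; pred: 6+5-3=8
Step 2: prey: 36+10-8=38; pred: 8+8-4=12
Step 3: prey: 38+11-13=36; pred: 12+13-6=19
Step 4: prey: 36+10-20=26; pred: 19+20-9=30
Step 5: prey: 26+7-23=10; pred: 30+23-15=38
Step 6: prey: 10+3-11=2; pred: 38+11-19=30
Step 7: prey: 2+0-1=1; pred: 30+1-15=16
Step 8: prey: 1+0-0=1; pred: 16+0-8=8
Step 9: prey: 1+0-0=1; pred: 8+0-4=4
Max prey = 38 at step 2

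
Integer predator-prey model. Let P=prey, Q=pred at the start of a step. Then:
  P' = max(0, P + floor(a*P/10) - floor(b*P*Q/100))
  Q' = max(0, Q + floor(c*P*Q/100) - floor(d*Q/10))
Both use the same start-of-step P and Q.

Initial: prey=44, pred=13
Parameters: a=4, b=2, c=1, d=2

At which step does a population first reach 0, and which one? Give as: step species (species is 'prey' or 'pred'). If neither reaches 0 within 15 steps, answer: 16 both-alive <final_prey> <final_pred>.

Answer: 16 both-alive 1 10

Derivation:
Step 1: prey: 44+17-11=50; pred: 13+5-2=16
Step 2: prey: 50+20-16=54; pred: 16+8-3=21
Step 3: prey: 54+21-22=53; pred: 21+11-4=28
Step 4: prey: 53+21-29=45; pred: 28+14-5=37
Step 5: prey: 45+18-33=30; pred: 37+16-7=46
Step 6: prey: 30+12-27=15; pred: 46+13-9=50
Step 7: prey: 15+6-15=6; pred: 50+7-10=47
Step 8: prey: 6+2-5=3; pred: 47+2-9=40
Step 9: prey: 3+1-2=2; pred: 40+1-8=33
Step 10: prey: 2+0-1=1; pred: 33+0-6=27
Step 11: prey: 1+0-0=1; pred: 27+0-5=22
Step 12: prey: 1+0-0=1; pred: 22+0-4=18
Step 13: prey: 1+0-0=1; pred: 18+0-3=15
Step 14: prey: 1+0-0=1; pred: 15+0-3=12
Step 15: prey: 1+0-0=1; pred: 12+0-2=10
No extinction within 15 steps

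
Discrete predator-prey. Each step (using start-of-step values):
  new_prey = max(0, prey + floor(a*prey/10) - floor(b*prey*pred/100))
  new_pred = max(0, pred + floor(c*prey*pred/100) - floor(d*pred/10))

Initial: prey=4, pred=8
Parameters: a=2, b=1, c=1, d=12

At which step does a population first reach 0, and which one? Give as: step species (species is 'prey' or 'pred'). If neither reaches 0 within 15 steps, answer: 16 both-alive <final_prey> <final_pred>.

Answer: 1 pred

Derivation:
Step 1: prey: 4+0-0=4; pred: 8+0-9=0
First extinction: pred at step 1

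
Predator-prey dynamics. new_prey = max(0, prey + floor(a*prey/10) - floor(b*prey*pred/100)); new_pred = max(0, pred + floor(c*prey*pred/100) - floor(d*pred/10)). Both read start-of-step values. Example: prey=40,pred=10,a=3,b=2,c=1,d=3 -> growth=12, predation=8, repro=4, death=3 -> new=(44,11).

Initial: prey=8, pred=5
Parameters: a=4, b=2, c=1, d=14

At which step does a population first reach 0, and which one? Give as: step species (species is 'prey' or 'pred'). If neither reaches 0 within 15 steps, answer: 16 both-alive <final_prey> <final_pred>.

Step 1: prey: 8+3-0=11; pred: 5+0-7=0
First extinction: pred at step 1

Answer: 1 pred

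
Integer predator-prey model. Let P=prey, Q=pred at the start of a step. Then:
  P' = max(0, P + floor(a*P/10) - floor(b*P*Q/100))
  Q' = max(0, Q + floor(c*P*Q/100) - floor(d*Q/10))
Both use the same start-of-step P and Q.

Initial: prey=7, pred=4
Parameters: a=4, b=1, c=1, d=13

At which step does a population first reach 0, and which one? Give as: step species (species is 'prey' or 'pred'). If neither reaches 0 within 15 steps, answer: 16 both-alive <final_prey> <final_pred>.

Step 1: prey: 7+2-0=9; pred: 4+0-5=0
First extinction: pred at step 1

Answer: 1 pred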